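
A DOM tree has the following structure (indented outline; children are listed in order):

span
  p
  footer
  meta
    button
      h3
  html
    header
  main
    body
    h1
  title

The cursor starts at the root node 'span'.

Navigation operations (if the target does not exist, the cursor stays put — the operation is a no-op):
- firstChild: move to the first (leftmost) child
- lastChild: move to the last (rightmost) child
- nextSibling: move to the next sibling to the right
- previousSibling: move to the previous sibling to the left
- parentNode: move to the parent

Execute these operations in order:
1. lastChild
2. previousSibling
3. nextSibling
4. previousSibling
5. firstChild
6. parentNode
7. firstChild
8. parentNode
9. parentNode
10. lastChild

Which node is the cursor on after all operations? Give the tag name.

Answer: title

Derivation:
After 1 (lastChild): title
After 2 (previousSibling): main
After 3 (nextSibling): title
After 4 (previousSibling): main
After 5 (firstChild): body
After 6 (parentNode): main
After 7 (firstChild): body
After 8 (parentNode): main
After 9 (parentNode): span
After 10 (lastChild): title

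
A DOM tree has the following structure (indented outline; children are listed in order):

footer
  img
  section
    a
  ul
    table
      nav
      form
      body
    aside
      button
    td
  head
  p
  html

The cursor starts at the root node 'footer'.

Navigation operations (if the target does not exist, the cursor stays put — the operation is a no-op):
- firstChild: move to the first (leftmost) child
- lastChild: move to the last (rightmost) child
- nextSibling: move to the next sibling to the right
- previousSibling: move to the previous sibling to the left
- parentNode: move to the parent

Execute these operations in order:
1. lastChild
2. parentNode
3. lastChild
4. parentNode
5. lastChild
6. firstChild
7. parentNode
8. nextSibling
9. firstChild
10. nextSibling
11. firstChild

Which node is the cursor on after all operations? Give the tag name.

Answer: a

Derivation:
After 1 (lastChild): html
After 2 (parentNode): footer
After 3 (lastChild): html
After 4 (parentNode): footer
After 5 (lastChild): html
After 6 (firstChild): html (no-op, stayed)
After 7 (parentNode): footer
After 8 (nextSibling): footer (no-op, stayed)
After 9 (firstChild): img
After 10 (nextSibling): section
After 11 (firstChild): a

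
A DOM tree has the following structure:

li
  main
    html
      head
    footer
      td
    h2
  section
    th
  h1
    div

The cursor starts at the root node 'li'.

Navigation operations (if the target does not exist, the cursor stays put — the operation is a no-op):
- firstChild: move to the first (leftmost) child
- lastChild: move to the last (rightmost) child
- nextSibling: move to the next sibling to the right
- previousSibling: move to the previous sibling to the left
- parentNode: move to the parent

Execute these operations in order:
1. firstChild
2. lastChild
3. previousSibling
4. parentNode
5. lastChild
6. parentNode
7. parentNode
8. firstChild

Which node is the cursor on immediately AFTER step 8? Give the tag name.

After 1 (firstChild): main
After 2 (lastChild): h2
After 3 (previousSibling): footer
After 4 (parentNode): main
After 5 (lastChild): h2
After 6 (parentNode): main
After 7 (parentNode): li
After 8 (firstChild): main

Answer: main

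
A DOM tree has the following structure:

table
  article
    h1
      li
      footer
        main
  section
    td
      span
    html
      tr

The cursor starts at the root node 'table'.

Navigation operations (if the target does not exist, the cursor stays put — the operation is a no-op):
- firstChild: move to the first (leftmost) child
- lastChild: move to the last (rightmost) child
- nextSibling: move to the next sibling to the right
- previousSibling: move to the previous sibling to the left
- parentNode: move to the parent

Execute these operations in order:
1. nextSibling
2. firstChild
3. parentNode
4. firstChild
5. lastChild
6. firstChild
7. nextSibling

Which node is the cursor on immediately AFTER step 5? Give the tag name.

Answer: h1

Derivation:
After 1 (nextSibling): table (no-op, stayed)
After 2 (firstChild): article
After 3 (parentNode): table
After 4 (firstChild): article
After 5 (lastChild): h1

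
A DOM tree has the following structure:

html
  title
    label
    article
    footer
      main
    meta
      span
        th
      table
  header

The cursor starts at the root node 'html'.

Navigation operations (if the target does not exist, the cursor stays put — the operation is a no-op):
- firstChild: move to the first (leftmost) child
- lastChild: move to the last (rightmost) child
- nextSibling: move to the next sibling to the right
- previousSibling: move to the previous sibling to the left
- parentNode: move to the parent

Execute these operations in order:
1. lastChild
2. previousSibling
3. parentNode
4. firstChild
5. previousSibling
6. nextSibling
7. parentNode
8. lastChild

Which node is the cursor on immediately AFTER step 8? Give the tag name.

Answer: header

Derivation:
After 1 (lastChild): header
After 2 (previousSibling): title
After 3 (parentNode): html
After 4 (firstChild): title
After 5 (previousSibling): title (no-op, stayed)
After 6 (nextSibling): header
After 7 (parentNode): html
After 8 (lastChild): header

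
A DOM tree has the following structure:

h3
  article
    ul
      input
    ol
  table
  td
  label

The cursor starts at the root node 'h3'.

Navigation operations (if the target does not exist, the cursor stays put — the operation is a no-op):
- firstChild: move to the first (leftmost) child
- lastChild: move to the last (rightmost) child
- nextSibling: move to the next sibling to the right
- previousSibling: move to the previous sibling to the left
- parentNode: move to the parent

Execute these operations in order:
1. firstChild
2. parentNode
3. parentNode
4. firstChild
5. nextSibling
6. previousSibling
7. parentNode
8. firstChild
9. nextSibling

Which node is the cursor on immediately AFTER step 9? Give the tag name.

After 1 (firstChild): article
After 2 (parentNode): h3
After 3 (parentNode): h3 (no-op, stayed)
After 4 (firstChild): article
After 5 (nextSibling): table
After 6 (previousSibling): article
After 7 (parentNode): h3
After 8 (firstChild): article
After 9 (nextSibling): table

Answer: table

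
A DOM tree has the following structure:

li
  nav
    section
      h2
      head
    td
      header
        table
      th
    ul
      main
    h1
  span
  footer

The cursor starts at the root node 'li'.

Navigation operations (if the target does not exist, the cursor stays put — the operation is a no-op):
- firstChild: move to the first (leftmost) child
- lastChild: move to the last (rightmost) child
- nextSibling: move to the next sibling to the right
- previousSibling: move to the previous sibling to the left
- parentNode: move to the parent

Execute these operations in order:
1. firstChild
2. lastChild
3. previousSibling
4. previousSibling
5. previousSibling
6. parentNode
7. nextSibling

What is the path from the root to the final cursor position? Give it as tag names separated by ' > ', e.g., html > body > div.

After 1 (firstChild): nav
After 2 (lastChild): h1
After 3 (previousSibling): ul
After 4 (previousSibling): td
After 5 (previousSibling): section
After 6 (parentNode): nav
After 7 (nextSibling): span

Answer: li > span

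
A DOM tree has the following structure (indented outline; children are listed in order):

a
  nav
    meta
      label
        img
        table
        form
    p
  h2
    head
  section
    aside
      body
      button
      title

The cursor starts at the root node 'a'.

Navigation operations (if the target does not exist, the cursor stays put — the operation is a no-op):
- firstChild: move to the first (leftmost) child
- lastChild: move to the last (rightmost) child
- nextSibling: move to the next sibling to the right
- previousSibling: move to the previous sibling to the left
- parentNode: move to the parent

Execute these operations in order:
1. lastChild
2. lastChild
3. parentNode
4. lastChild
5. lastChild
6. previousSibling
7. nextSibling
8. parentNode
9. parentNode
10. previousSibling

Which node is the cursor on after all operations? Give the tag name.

After 1 (lastChild): section
After 2 (lastChild): aside
After 3 (parentNode): section
After 4 (lastChild): aside
After 5 (lastChild): title
After 6 (previousSibling): button
After 7 (nextSibling): title
After 8 (parentNode): aside
After 9 (parentNode): section
After 10 (previousSibling): h2

Answer: h2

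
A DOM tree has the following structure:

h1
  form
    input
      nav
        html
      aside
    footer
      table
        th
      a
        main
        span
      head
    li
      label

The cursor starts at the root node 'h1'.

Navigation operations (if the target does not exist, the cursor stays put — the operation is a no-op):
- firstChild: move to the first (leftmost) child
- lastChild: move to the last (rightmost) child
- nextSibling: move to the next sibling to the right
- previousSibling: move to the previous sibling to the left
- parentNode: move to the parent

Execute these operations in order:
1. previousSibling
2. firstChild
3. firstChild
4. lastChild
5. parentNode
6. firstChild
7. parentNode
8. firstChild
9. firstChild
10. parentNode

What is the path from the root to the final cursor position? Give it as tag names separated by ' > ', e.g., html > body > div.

After 1 (previousSibling): h1 (no-op, stayed)
After 2 (firstChild): form
After 3 (firstChild): input
After 4 (lastChild): aside
After 5 (parentNode): input
After 6 (firstChild): nav
After 7 (parentNode): input
After 8 (firstChild): nav
After 9 (firstChild): html
After 10 (parentNode): nav

Answer: h1 > form > input > nav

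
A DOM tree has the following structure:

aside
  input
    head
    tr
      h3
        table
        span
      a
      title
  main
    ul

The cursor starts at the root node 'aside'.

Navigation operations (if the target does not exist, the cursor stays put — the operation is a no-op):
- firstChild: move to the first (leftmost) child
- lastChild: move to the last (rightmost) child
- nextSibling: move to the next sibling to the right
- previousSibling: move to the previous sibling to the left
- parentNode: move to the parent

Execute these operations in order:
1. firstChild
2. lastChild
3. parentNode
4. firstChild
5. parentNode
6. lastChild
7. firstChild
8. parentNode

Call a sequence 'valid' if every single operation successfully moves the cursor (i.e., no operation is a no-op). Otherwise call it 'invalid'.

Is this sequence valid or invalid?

After 1 (firstChild): input
After 2 (lastChild): tr
After 3 (parentNode): input
After 4 (firstChild): head
After 5 (parentNode): input
After 6 (lastChild): tr
After 7 (firstChild): h3
After 8 (parentNode): tr

Answer: valid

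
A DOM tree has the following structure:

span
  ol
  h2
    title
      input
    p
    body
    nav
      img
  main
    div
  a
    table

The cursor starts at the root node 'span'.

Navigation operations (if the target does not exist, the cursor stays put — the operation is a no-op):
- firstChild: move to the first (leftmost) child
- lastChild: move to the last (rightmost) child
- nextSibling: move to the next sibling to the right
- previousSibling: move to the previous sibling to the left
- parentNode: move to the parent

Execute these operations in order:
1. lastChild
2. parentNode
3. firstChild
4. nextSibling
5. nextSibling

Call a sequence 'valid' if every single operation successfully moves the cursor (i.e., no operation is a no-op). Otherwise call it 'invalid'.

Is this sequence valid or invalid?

Answer: valid

Derivation:
After 1 (lastChild): a
After 2 (parentNode): span
After 3 (firstChild): ol
After 4 (nextSibling): h2
After 5 (nextSibling): main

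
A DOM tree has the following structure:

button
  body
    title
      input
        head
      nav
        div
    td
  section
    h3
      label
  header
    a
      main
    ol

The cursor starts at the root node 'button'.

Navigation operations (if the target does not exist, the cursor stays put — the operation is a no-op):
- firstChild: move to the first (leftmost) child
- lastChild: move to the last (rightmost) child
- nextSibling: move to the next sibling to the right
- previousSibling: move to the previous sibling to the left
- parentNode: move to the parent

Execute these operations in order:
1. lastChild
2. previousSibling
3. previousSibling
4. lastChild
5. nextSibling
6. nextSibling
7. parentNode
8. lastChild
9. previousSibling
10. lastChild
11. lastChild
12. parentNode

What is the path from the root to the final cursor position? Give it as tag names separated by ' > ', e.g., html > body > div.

After 1 (lastChild): header
After 2 (previousSibling): section
After 3 (previousSibling): body
After 4 (lastChild): td
After 5 (nextSibling): td (no-op, stayed)
After 6 (nextSibling): td (no-op, stayed)
After 7 (parentNode): body
After 8 (lastChild): td
After 9 (previousSibling): title
After 10 (lastChild): nav
After 11 (lastChild): div
After 12 (parentNode): nav

Answer: button > body > title > nav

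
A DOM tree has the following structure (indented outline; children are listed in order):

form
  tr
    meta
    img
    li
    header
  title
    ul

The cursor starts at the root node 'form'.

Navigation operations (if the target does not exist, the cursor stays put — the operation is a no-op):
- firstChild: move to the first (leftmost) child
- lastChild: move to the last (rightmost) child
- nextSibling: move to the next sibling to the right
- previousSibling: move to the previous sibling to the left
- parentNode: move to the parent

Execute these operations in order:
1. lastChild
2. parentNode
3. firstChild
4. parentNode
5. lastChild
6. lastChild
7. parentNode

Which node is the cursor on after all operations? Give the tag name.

After 1 (lastChild): title
After 2 (parentNode): form
After 3 (firstChild): tr
After 4 (parentNode): form
After 5 (lastChild): title
After 6 (lastChild): ul
After 7 (parentNode): title

Answer: title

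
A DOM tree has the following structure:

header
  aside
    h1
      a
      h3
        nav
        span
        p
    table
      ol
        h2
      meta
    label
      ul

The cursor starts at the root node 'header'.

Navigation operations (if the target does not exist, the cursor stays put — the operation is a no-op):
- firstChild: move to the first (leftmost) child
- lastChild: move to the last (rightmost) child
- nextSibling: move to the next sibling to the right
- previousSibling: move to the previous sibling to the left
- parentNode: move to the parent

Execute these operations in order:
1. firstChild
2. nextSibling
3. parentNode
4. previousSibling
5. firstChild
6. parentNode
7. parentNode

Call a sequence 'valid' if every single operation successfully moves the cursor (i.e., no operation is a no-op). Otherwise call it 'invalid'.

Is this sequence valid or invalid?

After 1 (firstChild): aside
After 2 (nextSibling): aside (no-op, stayed)
After 3 (parentNode): header
After 4 (previousSibling): header (no-op, stayed)
After 5 (firstChild): aside
After 6 (parentNode): header
After 7 (parentNode): header (no-op, stayed)

Answer: invalid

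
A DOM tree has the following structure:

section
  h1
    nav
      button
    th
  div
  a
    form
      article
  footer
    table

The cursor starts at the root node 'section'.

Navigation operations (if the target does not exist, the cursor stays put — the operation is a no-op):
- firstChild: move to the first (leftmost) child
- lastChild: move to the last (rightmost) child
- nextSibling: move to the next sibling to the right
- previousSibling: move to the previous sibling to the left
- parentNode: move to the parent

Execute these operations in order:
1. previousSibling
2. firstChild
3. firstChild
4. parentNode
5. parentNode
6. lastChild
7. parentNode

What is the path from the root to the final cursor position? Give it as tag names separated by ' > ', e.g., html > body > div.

Answer: section

Derivation:
After 1 (previousSibling): section (no-op, stayed)
After 2 (firstChild): h1
After 3 (firstChild): nav
After 4 (parentNode): h1
After 5 (parentNode): section
After 6 (lastChild): footer
After 7 (parentNode): section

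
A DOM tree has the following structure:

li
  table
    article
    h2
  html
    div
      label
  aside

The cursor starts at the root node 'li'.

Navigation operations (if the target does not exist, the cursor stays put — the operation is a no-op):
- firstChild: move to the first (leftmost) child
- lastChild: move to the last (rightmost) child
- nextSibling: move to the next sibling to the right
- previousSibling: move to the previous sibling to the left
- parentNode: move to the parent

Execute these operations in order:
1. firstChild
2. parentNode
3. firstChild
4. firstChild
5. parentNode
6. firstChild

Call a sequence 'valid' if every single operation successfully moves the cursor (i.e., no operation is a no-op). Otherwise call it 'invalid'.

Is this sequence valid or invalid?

Answer: valid

Derivation:
After 1 (firstChild): table
After 2 (parentNode): li
After 3 (firstChild): table
After 4 (firstChild): article
After 5 (parentNode): table
After 6 (firstChild): article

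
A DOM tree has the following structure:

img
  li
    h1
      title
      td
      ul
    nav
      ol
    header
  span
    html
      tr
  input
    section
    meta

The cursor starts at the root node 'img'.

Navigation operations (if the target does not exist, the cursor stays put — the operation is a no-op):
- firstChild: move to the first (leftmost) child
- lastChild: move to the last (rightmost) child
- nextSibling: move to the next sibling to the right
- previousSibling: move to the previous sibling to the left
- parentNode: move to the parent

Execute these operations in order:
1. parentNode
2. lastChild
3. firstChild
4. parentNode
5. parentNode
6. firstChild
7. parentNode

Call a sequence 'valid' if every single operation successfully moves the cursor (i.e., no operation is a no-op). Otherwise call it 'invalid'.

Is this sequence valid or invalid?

Answer: invalid

Derivation:
After 1 (parentNode): img (no-op, stayed)
After 2 (lastChild): input
After 3 (firstChild): section
After 4 (parentNode): input
After 5 (parentNode): img
After 6 (firstChild): li
After 7 (parentNode): img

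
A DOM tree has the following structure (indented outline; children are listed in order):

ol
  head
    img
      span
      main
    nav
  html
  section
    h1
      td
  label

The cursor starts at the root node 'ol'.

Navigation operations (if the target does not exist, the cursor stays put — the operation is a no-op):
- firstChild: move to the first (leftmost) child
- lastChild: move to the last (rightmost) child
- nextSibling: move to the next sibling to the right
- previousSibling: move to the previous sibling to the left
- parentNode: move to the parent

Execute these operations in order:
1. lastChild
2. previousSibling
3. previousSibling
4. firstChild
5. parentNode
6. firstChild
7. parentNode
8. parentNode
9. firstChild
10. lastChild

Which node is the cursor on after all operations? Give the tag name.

Answer: nav

Derivation:
After 1 (lastChild): label
After 2 (previousSibling): section
After 3 (previousSibling): html
After 4 (firstChild): html (no-op, stayed)
After 5 (parentNode): ol
After 6 (firstChild): head
After 7 (parentNode): ol
After 8 (parentNode): ol (no-op, stayed)
After 9 (firstChild): head
After 10 (lastChild): nav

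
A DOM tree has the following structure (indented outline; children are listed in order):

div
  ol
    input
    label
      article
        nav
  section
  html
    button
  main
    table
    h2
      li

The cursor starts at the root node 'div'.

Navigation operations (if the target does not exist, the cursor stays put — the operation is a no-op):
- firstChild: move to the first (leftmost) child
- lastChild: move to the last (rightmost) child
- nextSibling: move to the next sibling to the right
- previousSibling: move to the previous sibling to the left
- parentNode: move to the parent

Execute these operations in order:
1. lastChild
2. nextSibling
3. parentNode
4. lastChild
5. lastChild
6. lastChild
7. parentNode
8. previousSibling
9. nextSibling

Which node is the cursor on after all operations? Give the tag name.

After 1 (lastChild): main
After 2 (nextSibling): main (no-op, stayed)
After 3 (parentNode): div
After 4 (lastChild): main
After 5 (lastChild): h2
After 6 (lastChild): li
After 7 (parentNode): h2
After 8 (previousSibling): table
After 9 (nextSibling): h2

Answer: h2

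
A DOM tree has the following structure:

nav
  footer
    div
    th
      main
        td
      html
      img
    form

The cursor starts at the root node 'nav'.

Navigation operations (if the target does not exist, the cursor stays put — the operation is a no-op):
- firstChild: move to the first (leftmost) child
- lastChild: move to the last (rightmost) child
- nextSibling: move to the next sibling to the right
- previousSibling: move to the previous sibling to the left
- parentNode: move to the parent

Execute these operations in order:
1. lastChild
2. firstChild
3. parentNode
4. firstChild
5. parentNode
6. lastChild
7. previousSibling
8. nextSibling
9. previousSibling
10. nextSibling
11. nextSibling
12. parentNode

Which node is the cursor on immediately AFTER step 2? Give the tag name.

After 1 (lastChild): footer
After 2 (firstChild): div

Answer: div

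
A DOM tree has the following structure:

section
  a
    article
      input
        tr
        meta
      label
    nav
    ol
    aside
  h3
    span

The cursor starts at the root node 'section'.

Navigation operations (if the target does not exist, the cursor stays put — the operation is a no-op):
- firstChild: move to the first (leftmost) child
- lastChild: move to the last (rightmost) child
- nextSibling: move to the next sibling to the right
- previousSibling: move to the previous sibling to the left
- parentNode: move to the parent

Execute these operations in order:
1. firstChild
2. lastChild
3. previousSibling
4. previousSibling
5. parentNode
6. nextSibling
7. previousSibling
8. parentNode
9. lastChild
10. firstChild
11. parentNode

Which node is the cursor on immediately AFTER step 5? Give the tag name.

After 1 (firstChild): a
After 2 (lastChild): aside
After 3 (previousSibling): ol
After 4 (previousSibling): nav
After 5 (parentNode): a

Answer: a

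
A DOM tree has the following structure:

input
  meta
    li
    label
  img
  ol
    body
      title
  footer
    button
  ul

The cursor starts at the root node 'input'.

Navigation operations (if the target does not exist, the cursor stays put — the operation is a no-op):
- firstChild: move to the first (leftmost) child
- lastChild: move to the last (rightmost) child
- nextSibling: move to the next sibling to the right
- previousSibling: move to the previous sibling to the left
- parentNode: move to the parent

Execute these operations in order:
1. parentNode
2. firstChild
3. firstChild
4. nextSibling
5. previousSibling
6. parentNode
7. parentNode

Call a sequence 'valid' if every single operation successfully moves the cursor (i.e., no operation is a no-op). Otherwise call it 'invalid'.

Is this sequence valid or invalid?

Answer: invalid

Derivation:
After 1 (parentNode): input (no-op, stayed)
After 2 (firstChild): meta
After 3 (firstChild): li
After 4 (nextSibling): label
After 5 (previousSibling): li
After 6 (parentNode): meta
After 7 (parentNode): input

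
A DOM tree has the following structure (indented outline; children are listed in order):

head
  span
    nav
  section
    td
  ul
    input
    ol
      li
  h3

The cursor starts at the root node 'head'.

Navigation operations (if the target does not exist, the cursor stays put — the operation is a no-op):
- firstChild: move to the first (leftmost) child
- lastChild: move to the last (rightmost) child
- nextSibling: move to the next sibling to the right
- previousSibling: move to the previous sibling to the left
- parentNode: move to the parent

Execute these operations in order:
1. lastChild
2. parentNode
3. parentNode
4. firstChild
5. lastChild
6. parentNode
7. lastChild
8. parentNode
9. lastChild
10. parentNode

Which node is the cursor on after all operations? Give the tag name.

After 1 (lastChild): h3
After 2 (parentNode): head
After 3 (parentNode): head (no-op, stayed)
After 4 (firstChild): span
After 5 (lastChild): nav
After 6 (parentNode): span
After 7 (lastChild): nav
After 8 (parentNode): span
After 9 (lastChild): nav
After 10 (parentNode): span

Answer: span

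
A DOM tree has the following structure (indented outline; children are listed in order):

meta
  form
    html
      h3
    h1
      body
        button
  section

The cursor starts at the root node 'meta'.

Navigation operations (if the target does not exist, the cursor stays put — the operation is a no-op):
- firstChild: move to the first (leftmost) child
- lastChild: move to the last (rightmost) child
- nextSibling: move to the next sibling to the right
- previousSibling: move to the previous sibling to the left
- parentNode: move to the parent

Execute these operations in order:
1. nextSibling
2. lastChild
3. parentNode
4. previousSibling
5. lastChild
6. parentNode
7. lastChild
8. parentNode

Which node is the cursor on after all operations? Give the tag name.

Answer: meta

Derivation:
After 1 (nextSibling): meta (no-op, stayed)
After 2 (lastChild): section
After 3 (parentNode): meta
After 4 (previousSibling): meta (no-op, stayed)
After 5 (lastChild): section
After 6 (parentNode): meta
After 7 (lastChild): section
After 8 (parentNode): meta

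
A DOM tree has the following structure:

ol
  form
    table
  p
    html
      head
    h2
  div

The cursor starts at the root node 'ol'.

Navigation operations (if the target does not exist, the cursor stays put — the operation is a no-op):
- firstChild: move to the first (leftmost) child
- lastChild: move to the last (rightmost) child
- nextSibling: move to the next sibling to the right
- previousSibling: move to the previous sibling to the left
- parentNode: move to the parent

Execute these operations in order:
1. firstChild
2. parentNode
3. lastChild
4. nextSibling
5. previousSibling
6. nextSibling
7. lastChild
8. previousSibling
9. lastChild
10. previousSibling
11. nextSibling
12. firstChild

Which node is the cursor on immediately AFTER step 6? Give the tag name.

After 1 (firstChild): form
After 2 (parentNode): ol
After 3 (lastChild): div
After 4 (nextSibling): div (no-op, stayed)
After 5 (previousSibling): p
After 6 (nextSibling): div

Answer: div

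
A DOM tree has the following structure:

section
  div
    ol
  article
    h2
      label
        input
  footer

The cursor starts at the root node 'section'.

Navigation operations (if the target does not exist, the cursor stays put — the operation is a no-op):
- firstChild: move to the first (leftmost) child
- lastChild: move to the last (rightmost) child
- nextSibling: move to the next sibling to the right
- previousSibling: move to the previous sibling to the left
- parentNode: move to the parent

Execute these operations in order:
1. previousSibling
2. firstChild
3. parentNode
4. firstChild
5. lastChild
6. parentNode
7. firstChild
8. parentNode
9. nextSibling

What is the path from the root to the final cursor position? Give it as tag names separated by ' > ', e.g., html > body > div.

Answer: section > article

Derivation:
After 1 (previousSibling): section (no-op, stayed)
After 2 (firstChild): div
After 3 (parentNode): section
After 4 (firstChild): div
After 5 (lastChild): ol
After 6 (parentNode): div
After 7 (firstChild): ol
After 8 (parentNode): div
After 9 (nextSibling): article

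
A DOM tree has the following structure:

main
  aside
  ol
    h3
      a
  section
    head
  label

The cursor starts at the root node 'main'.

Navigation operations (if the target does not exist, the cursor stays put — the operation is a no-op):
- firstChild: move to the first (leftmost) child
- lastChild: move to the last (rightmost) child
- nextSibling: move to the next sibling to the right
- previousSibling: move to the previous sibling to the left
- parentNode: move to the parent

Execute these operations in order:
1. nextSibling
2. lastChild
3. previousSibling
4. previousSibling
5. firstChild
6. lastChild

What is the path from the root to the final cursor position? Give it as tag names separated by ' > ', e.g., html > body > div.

After 1 (nextSibling): main (no-op, stayed)
After 2 (lastChild): label
After 3 (previousSibling): section
After 4 (previousSibling): ol
After 5 (firstChild): h3
After 6 (lastChild): a

Answer: main > ol > h3 > a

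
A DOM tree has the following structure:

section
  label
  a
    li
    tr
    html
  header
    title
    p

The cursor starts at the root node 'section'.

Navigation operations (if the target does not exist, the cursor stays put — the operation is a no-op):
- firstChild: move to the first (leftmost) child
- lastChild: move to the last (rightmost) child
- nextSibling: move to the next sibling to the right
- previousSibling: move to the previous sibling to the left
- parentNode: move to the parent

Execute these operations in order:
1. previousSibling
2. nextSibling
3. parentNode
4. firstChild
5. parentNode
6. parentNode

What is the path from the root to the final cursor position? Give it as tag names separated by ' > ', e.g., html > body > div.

Answer: section

Derivation:
After 1 (previousSibling): section (no-op, stayed)
After 2 (nextSibling): section (no-op, stayed)
After 3 (parentNode): section (no-op, stayed)
After 4 (firstChild): label
After 5 (parentNode): section
After 6 (parentNode): section (no-op, stayed)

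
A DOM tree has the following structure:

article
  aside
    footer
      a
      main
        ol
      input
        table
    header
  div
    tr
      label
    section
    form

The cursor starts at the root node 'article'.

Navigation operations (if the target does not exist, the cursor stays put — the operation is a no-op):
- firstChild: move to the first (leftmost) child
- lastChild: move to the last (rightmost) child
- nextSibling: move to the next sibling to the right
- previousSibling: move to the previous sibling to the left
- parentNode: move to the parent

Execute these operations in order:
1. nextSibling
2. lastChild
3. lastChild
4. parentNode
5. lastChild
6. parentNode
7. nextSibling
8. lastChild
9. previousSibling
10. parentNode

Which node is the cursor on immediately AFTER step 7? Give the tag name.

After 1 (nextSibling): article (no-op, stayed)
After 2 (lastChild): div
After 3 (lastChild): form
After 4 (parentNode): div
After 5 (lastChild): form
After 6 (parentNode): div
After 7 (nextSibling): div (no-op, stayed)

Answer: div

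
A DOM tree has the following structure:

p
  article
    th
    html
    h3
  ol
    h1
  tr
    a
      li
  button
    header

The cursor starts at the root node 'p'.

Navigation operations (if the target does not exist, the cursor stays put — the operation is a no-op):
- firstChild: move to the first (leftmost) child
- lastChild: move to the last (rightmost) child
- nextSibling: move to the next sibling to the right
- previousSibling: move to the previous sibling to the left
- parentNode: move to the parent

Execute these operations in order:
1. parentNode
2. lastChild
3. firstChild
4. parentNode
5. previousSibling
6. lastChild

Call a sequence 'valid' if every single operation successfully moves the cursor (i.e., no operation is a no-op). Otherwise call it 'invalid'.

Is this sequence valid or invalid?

After 1 (parentNode): p (no-op, stayed)
After 2 (lastChild): button
After 3 (firstChild): header
After 4 (parentNode): button
After 5 (previousSibling): tr
After 6 (lastChild): a

Answer: invalid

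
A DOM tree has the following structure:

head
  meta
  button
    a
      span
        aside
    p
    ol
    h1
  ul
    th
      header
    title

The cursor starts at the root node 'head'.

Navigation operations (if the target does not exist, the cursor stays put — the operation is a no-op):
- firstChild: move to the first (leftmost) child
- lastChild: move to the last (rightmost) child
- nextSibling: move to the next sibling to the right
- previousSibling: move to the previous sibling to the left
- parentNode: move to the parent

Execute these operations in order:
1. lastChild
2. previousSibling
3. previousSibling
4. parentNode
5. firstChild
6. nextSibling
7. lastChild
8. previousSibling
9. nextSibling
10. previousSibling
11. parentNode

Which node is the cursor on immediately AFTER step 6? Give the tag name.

Answer: button

Derivation:
After 1 (lastChild): ul
After 2 (previousSibling): button
After 3 (previousSibling): meta
After 4 (parentNode): head
After 5 (firstChild): meta
After 6 (nextSibling): button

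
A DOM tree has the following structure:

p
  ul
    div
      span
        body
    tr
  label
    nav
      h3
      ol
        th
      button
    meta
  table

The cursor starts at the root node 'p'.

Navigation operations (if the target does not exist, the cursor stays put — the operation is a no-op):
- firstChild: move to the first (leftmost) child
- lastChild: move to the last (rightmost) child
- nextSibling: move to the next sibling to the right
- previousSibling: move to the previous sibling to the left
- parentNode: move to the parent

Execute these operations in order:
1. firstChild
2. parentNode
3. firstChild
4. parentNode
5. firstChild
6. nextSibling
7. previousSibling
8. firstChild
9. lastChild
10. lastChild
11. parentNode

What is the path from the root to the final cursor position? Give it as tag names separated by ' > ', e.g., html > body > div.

After 1 (firstChild): ul
After 2 (parentNode): p
After 3 (firstChild): ul
After 4 (parentNode): p
After 5 (firstChild): ul
After 6 (nextSibling): label
After 7 (previousSibling): ul
After 8 (firstChild): div
After 9 (lastChild): span
After 10 (lastChild): body
After 11 (parentNode): span

Answer: p > ul > div > span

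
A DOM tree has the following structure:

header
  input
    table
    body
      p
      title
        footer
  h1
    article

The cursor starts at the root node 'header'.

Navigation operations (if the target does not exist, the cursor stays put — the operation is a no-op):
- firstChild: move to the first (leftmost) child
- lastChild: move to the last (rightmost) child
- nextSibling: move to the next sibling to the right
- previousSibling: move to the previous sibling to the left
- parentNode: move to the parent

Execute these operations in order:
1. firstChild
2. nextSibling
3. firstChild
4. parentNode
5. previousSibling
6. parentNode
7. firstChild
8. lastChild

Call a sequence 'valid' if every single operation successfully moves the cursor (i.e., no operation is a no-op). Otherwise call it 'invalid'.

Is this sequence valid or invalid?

After 1 (firstChild): input
After 2 (nextSibling): h1
After 3 (firstChild): article
After 4 (parentNode): h1
After 5 (previousSibling): input
After 6 (parentNode): header
After 7 (firstChild): input
After 8 (lastChild): body

Answer: valid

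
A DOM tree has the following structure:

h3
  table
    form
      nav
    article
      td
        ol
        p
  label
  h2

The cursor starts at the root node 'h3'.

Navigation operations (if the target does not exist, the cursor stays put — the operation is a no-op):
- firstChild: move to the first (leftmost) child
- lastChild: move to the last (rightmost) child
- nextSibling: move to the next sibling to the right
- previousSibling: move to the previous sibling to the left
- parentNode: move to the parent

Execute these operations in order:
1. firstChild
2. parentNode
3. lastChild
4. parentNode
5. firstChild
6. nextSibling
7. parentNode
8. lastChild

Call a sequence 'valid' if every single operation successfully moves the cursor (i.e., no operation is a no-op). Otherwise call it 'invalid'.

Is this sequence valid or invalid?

After 1 (firstChild): table
After 2 (parentNode): h3
After 3 (lastChild): h2
After 4 (parentNode): h3
After 5 (firstChild): table
After 6 (nextSibling): label
After 7 (parentNode): h3
After 8 (lastChild): h2

Answer: valid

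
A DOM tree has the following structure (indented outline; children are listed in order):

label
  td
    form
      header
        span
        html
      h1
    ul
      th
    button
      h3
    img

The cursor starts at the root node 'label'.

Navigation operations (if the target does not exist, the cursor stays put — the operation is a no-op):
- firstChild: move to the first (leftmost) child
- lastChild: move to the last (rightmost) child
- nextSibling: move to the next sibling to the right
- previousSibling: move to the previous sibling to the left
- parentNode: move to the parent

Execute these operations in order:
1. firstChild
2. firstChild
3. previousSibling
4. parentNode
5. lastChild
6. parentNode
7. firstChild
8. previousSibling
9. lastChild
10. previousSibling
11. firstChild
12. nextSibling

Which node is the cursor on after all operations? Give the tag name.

After 1 (firstChild): td
After 2 (firstChild): form
After 3 (previousSibling): form (no-op, stayed)
After 4 (parentNode): td
After 5 (lastChild): img
After 6 (parentNode): td
After 7 (firstChild): form
After 8 (previousSibling): form (no-op, stayed)
After 9 (lastChild): h1
After 10 (previousSibling): header
After 11 (firstChild): span
After 12 (nextSibling): html

Answer: html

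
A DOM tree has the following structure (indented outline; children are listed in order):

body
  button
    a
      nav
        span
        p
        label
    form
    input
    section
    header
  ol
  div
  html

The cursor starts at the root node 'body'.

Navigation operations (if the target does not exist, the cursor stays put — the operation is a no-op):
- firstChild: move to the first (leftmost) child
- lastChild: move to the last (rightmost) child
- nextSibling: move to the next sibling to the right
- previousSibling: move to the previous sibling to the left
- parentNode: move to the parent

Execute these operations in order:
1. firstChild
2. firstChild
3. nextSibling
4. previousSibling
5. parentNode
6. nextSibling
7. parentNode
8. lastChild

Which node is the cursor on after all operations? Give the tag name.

Answer: html

Derivation:
After 1 (firstChild): button
After 2 (firstChild): a
After 3 (nextSibling): form
After 4 (previousSibling): a
After 5 (parentNode): button
After 6 (nextSibling): ol
After 7 (parentNode): body
After 8 (lastChild): html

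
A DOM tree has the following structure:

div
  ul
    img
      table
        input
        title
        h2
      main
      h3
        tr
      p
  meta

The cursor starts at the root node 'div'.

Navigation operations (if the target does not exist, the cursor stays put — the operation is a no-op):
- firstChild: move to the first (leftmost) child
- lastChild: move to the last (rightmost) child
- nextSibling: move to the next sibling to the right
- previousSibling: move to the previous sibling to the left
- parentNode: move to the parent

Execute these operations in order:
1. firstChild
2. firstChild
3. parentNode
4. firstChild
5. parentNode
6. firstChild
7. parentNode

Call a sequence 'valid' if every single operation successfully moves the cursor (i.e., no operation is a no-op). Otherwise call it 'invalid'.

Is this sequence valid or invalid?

After 1 (firstChild): ul
After 2 (firstChild): img
After 3 (parentNode): ul
After 4 (firstChild): img
After 5 (parentNode): ul
After 6 (firstChild): img
After 7 (parentNode): ul

Answer: valid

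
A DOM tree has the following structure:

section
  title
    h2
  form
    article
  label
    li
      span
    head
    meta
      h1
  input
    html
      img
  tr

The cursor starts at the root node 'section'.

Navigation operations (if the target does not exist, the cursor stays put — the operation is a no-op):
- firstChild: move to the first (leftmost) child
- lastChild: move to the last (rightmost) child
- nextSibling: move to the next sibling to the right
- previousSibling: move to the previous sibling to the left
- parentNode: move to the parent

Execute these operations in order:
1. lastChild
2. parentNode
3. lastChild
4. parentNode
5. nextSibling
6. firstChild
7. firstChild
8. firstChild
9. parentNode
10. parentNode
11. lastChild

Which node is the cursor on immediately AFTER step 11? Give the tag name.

After 1 (lastChild): tr
After 2 (parentNode): section
After 3 (lastChild): tr
After 4 (parentNode): section
After 5 (nextSibling): section (no-op, stayed)
After 6 (firstChild): title
After 7 (firstChild): h2
After 8 (firstChild): h2 (no-op, stayed)
After 9 (parentNode): title
After 10 (parentNode): section
After 11 (lastChild): tr

Answer: tr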